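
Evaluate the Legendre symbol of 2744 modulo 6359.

1

(2744/6359)
  = (343/6359)    [6359 ≡ 7 mod 8 ⇒ (2/6359)^3 = +1]
  = -(6359/343)    [QR: both ≡ 3 mod 4, sign flips]
  = -(185/343)    [6359 ≡ 185 mod 343]
  = -(343/185)    [QR: 185 ≡ 1 mod 4, sign kept]
  = -(158/185)    [343 ≡ 158 mod 185]
  = -(79/185)    [185 ≡ 1 mod 8 ⇒ (2/185) = +1]
  = -(185/79)    [QR: 185 ≡ 1 mod 4, sign kept]
  = -(27/79)    [185 ≡ 27 mod 79]
  = (79/27)    [QR: both ≡ 3 mod 4, sign flips]
  = (25/27)    [79 ≡ 25 mod 27]
  = (27/25)    [QR: 25 ≡ 1 mod 4, sign kept]
  = (2/25)    [27 ≡ 2 mod 25]
  = (1/25)    [25 ≡ 1 mod 8 ⇒ (2/25) = +1]
  = 1    [(1/25) = 1]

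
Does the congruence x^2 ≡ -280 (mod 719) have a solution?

Pull out -1: (-280/719) = (-1/719)·(280/719). Since 719 ≡ 3 (mod 4), (-1/719) = -1. Now have -(280/719).
Factor out 2: 280 = 2^3·35. Since 719 ≡ 7 (mod 8), (2/719) = +1, and (2/719)^3 = +1. Now have -(35/719).
Both 35 ≡ 3 and 719 ≡ 3 (mod 4), so reciprocity gives (35/719) = -(719/35). Reduce: 719 ≡ 19 (mod 35). Now have (19/35).
Both 19 ≡ 3 and 35 ≡ 3 (mod 4), so reciprocity gives (19/35) = -(35/19). Reduce: 35 ≡ 16 (mod 19). Now have -(16/19).
Factor out 2: 16 = 2^4. Since 19 ≡ 3 (mod 8), (2/19) = -1, and (2/19)^4 = +1. Now have -(1/19).
(1/19) = 1. Collecting the sign factors: -1.
The Legendre symbol is -1, so x^2 ≡ -280 (mod 719) has no solution.

no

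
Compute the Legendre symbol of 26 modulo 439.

1

(26 / 439)
  = (13 / 439)    [439 ≡ 7 mod 8 ⇒ (2 / 439) = +1]
  = (439 / 13)    [QR: 13 ≡ 1 mod 4, sign kept]
  = (10 / 13)    [439 ≡ 10 mod 13]
  = -(5 / 13)    [13 ≡ 5 mod 8 ⇒ (2 / 13) = -1]
  = -(13 / 5)    [QR: 5 ≡ 1 mod 4, sign kept]
  = -(3 / 5)    [13 ≡ 3 mod 5]
  = -(5 / 3)    [QR: 5 ≡ 1 mod 4, sign kept]
  = -(2 / 3)    [5 ≡ 2 mod 3]
  = (1 / 3)    [3 ≡ 3 mod 8 ⇒ (2 / 3) = -1]
  = 1    [(1 / 3) = 1]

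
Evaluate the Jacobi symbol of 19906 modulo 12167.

-1

(19906/12167)
  = (7739/12167)    [19906 ≡ 7739 mod 12167]
  = -(12167/7739)    [QR: both ≡ 3 mod 4, sign flips]
  = -(4428/7739)    [12167 ≡ 4428 mod 7739]
  = -(1107/7739)    [7739 ≡ 3 mod 8 ⇒ (2/7739)^2 = +1]
  = (7739/1107)    [QR: both ≡ 3 mod 4, sign flips]
  = (1097/1107)    [7739 ≡ 1097 mod 1107]
  = (1107/1097)    [QR: 1097 ≡ 1 mod 4, sign kept]
  = (10/1097)    [1107 ≡ 10 mod 1097]
  = (5/1097)    [1097 ≡ 1 mod 8 ⇒ (2/1097) = +1]
  = (1097/5)    [QR: 5 ≡ 1 mod 4, sign kept]
  = (2/5)    [1097 ≡ 2 mod 5]
  = -(1/5)    [5 ≡ 5 mod 8 ⇒ (2/5) = -1]
  = -1    [(1/5) = 1]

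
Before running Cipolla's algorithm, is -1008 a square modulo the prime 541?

yes

(-1008/541)
  = (1008/541)    [541 ≡ 1 mod 4 ⇒ (-1/541) = +1]
  = (467/541)    [1008 ≡ 467 mod 541]
  = (541/467)    [QR: 541 ≡ 1 mod 4, sign kept]
  = (74/467)    [541 ≡ 74 mod 467]
  = -(37/467)    [467 ≡ 3 mod 8 ⇒ (2/467) = -1]
  = -(467/37)    [QR: 37 ≡ 1 mod 4, sign kept]
  = -(23/37)    [467 ≡ 23 mod 37]
  = -(37/23)    [QR: 37 ≡ 1 mod 4, sign kept]
  = -(14/23)    [37 ≡ 14 mod 23]
  = -(7/23)    [23 ≡ 7 mod 8 ⇒ (2/23) = +1]
  = (23/7)    [QR: both ≡ 3 mod 4, sign flips]
  = (2/7)    [23 ≡ 2 mod 7]
  = (1/7)    [7 ≡ 7 mod 8 ⇒ (2/7) = +1]
  = 1    [(1/7) = 1]
The Legendre symbol is 1, so x^2 ≡ -1008 (mod 541) has solution.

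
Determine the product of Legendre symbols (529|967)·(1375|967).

-1

By multiplicativity, (529·1375|967) = (529|967)·(1375|967).
First factor (529|967):
529 ≡ 1 (mod 4), so quadratic reciprocity gives (529|967) = (967|529). Reduce: 967 ≡ 438 (mod 529). Now have (438|529).
Factor out 2: 438 = 2·219. Since 529 ≡ 1 (mod 8), (2|529) = +1. Now have (219|529).
529 ≡ 1 (mod 4), so quadratic reciprocity gives (219|529) = (529|219). Reduce: 529 ≡ 91 (mod 219). Now have (91|219).
Both 91 ≡ 3 and 219 ≡ 3 (mod 4), so reciprocity gives (91|219) = -(219|91). Reduce: 219 ≡ 37 (mod 91). Now have -(37|91).
37 ≡ 1 (mod 4), so quadratic reciprocity gives (37|91) = (91|37). Reduce: 91 ≡ 17 (mod 37). Now have -(17|37).
17 ≡ 1 (mod 4), so quadratic reciprocity gives (17|37) = (37|17). Reduce: 37 ≡ 3 (mod 17). Now have -(3|17).
17 ≡ 1 (mod 4), so quadratic reciprocity gives (3|17) = (17|3). Reduce: 17 ≡ 2 (mod 3). Now have -(2|3).
Factor out 2: 2 = 2. Since 3 ≡ 3 (mod 8), (2|3) = -1. Now have (1|3).
(1|3) = 1. Collecting the sign factors: 1.
Second factor (1375|967):
Reduce the numerator: 1375 ≡ 408 (mod 967), so (1375|967) = (408|967).
Factor out 2: 408 = 2^3·51. Since 967 ≡ 7 (mod 8), (2|967) = +1, and (2|967)^3 = +1. Now have (51|967).
Both 51 ≡ 3 and 967 ≡ 3 (mod 4), so reciprocity gives (51|967) = -(967|51). Reduce: 967 ≡ 49 (mod 51). Now have -(49|51).
49 ≡ 1 (mod 4), so quadratic reciprocity gives (49|51) = (51|49). Reduce: 51 ≡ 2 (mod 49). Now have -(2|49).
Factor out 2: 2 = 2. Since 49 ≡ 1 (mod 8), (2|49) = +1. Now have -(1|49).
(1|49) = 1. Collecting the sign factors: -1.
Product: (1)·(-1) = -1.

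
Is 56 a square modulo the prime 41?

no

(56/41)
  = (15/41)    [56 ≡ 15 mod 41]
  = (41/15)    [QR: 41 ≡ 1 mod 4, sign kept]
  = (11/15)    [41 ≡ 11 mod 15]
  = -(15/11)    [QR: both ≡ 3 mod 4, sign flips]
  = -(4/11)    [15 ≡ 4 mod 11]
  = -(1/11)    [11 ≡ 3 mod 8 ⇒ (2/11)^2 = +1]
  = -1    [(1/11) = 1]
(56/41) = -1, and 41 is prime, so 56 is not a quadratic residue mod 41.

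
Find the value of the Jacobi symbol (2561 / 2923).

2561 ≡ 1 (mod 4), so quadratic reciprocity gives (2561 / 2923) = (2923 / 2561). Reduce: 2923 ≡ 362 (mod 2561). Now have (362 / 2561).
Factor out 2: 362 = 2·181. Since 2561 ≡ 1 (mod 8), (2 / 2561) = +1. Now have (181 / 2561).
181 ≡ 1 (mod 4), so quadratic reciprocity gives (181 / 2561) = (2561 / 181). Reduce: 2561 ≡ 27 (mod 181). Now have (27 / 181).
181 ≡ 1 (mod 4), so quadratic reciprocity gives (27 / 181) = (181 / 27). Reduce: 181 ≡ 19 (mod 27). Now have (19 / 27).
Both 19 ≡ 3 and 27 ≡ 3 (mod 4), so reciprocity gives (19 / 27) = -(27 / 19). Reduce: 27 ≡ 8 (mod 19). Now have -(8 / 19).
Factor out 2: 8 = 2^3. Since 19 ≡ 3 (mod 8), (2 / 19) = -1, and (2 / 19)^3 = -1. Now have (1 / 19).
(1 / 19) = 1. Collecting the sign factors: 1.

1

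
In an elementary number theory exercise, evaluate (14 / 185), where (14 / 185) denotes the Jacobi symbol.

-1

(14 / 185)
  = (7 / 185)    [185 ≡ 1 mod 8 ⇒ (2 / 185) = +1]
  = (185 / 7)    [QR: 185 ≡ 1 mod 4, sign kept]
  = (3 / 7)    [185 ≡ 3 mod 7]
  = -(7 / 3)    [QR: both ≡ 3 mod 4, sign flips]
  = -(1 / 3)    [7 ≡ 1 mod 3]
  = -1    [(1 / 3) = 1]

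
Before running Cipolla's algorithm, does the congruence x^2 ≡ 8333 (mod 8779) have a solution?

no

(8333/8779)
  = (8779/8333)    [QR: 8333 ≡ 1 mod 4, sign kept]
  = (446/8333)    [8779 ≡ 446 mod 8333]
  = -(223/8333)    [8333 ≡ 5 mod 8 ⇒ (2/8333) = -1]
  = -(8333/223)    [QR: 8333 ≡ 1 mod 4, sign kept]
  = -(82/223)    [8333 ≡ 82 mod 223]
  = -(41/223)    [223 ≡ 7 mod 8 ⇒ (2/223) = +1]
  = -(223/41)    [QR: 41 ≡ 1 mod 4, sign kept]
  = -(18/41)    [223 ≡ 18 mod 41]
  = -(9/41)    [41 ≡ 1 mod 8 ⇒ (2/41) = +1]
  = -(41/9)    [QR: 9 ≡ 1 mod 4, sign kept]
  = -(5/9)    [41 ≡ 5 mod 9]
  = -(9/5)    [QR: 5 ≡ 1 mod 4, sign kept]
  = -(4/5)    [9 ≡ 4 mod 5]
  = -(1/5)    [5 ≡ 5 mod 8 ⇒ (2/5)^2 = +1]
  = -1    [(1/5) = 1]
(8333/8779) = -1, and 8779 is prime, so 8333 is not a quadratic residue mod 8779.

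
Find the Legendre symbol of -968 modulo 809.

1

Pull out -1: (-968/809) = (-1/809)·(968/809). Since 809 ≡ 1 (mod 4), (-1/809) = +1. Now have (968/809).
Reduce the numerator: 968 ≡ 159 (mod 809), so (968/809) = (159/809).
809 ≡ 1 (mod 4), so quadratic reciprocity gives (159/809) = (809/159). Reduce: 809 ≡ 14 (mod 159). Now have (14/159).
Factor out 2: 14 = 2·7. Since 159 ≡ 7 (mod 8), (2/159) = +1. Now have (7/159).
Both 7 ≡ 3 and 159 ≡ 3 (mod 4), so reciprocity gives (7/159) = -(159/7). Reduce: 159 ≡ 5 (mod 7). Now have -(5/7).
5 ≡ 1 (mod 4), so quadratic reciprocity gives (5/7) = (7/5). Reduce: 7 ≡ 2 (mod 5). Now have -(2/5).
Factor out 2: 2 = 2. Since 5 ≡ 5 (mod 8), (2/5) = -1. Now have (1/5).
(1/5) = 1. Collecting the sign factors: 1.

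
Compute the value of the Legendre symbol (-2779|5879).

(-2779|5879)
  = (3100|5879)    [-2779 ≡ 3100 mod 5879]
  = (775|5879)    [5879 ≡ 7 mod 8 ⇒ (2|5879)^2 = +1]
  = -(5879|775)    [QR: both ≡ 3 mod 4, sign flips]
  = -(454|775)    [5879 ≡ 454 mod 775]
  = -(227|775)    [775 ≡ 7 mod 8 ⇒ (2|775) = +1]
  = (775|227)    [QR: both ≡ 3 mod 4, sign flips]
  = (94|227)    [775 ≡ 94 mod 227]
  = -(47|227)    [227 ≡ 3 mod 8 ⇒ (2|227) = -1]
  = (227|47)    [QR: both ≡ 3 mod 4, sign flips]
  = (39|47)    [227 ≡ 39 mod 47]
  = -(47|39)    [QR: both ≡ 3 mod 4, sign flips]
  = -(8|39)    [47 ≡ 8 mod 39]
  = -(1|39)    [39 ≡ 7 mod 8 ⇒ (2|39)^3 = +1]
  = -1    [(1|39) = 1]

-1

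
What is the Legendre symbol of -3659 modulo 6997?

(-3659/6997)
  = (3338/6997)    [-3659 ≡ 3338 mod 6997]
  = -(1669/6997)    [6997 ≡ 5 mod 8 ⇒ (2/6997) = -1]
  = -(6997/1669)    [QR: 1669 ≡ 1 mod 4, sign kept]
  = -(321/1669)    [6997 ≡ 321 mod 1669]
  = -(1669/321)    [QR: 321 ≡ 1 mod 4, sign kept]
  = -(64/321)    [1669 ≡ 64 mod 321]
  = -(1/321)    [321 ≡ 1 mod 8 ⇒ (2/321)^6 = +1]
  = -1    [(1/321) = 1]

-1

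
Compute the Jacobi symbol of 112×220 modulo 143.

0

By multiplicativity, (112·220 / 143) = (112 / 143)·(220 / 143).
First factor (112 / 143):
(112 / 143)
  = (7 / 143)    [143 ≡ 7 mod 8 ⇒ (2 / 143)^4 = +1]
  = -(143 / 7)    [QR: both ≡ 3 mod 4, sign flips]
  = -(3 / 7)    [143 ≡ 3 mod 7]
  = (7 / 3)    [QR: both ≡ 3 mod 4, sign flips]
  = (1 / 3)    [7 ≡ 1 mod 3]
  = 1    [(1 / 3) = 1]
Second factor (220 / 143):
(220 / 143)
  = (77 / 143)    [220 ≡ 77 mod 143]
  = (143 / 77)    [QR: 77 ≡ 1 mod 4, sign kept]
  = (66 / 77)    [143 ≡ 66 mod 77]
  = -(33 / 77)    [77 ≡ 5 mod 8 ⇒ (2 / 77) = -1]
  = -(77 / 33)    [QR: 33 ≡ 1 mod 4, sign kept]
  = -(11 / 33)    [77 ≡ 11 mod 33]
  = -(33 / 11)    [QR: 33 ≡ 1 mod 4, sign kept]
  = -(0 / 11)    [33 ≡ 0 mod 11]
  = 0    [numerator 0, gcd > 1]
Product: (1)·(0) = 0.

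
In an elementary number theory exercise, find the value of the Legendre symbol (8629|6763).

Reduce the numerator: 8629 ≡ 1866 (mod 6763), so (8629|6763) = (1866|6763).
Factor out 2: 1866 = 2·933. Since 6763 ≡ 3 (mod 8), (2|6763) = -1. Now have -(933|6763).
933 ≡ 1 (mod 4), so quadratic reciprocity gives (933|6763) = (6763|933). Reduce: 6763 ≡ 232 (mod 933). Now have -(232|933).
Factor out 2: 232 = 2^3·29. Since 933 ≡ 5 (mod 8), (2|933) = -1, and (2|933)^3 = -1. Now have (29|933).
29 ≡ 1 (mod 4), so quadratic reciprocity gives (29|933) = (933|29). Reduce: 933 ≡ 5 (mod 29). Now have (5|29).
5 ≡ 1 (mod 4), so quadratic reciprocity gives (5|29) = (29|5). Reduce: 29 ≡ 4 (mod 5). Now have (4|5).
Factor out 2: 4 = 2^2. Since 5 ≡ 5 (mod 8), (2|5) = -1, and (2|5)^2 = +1. Now have (1|5).
(1|5) = 1. Collecting the sign factors: 1.

1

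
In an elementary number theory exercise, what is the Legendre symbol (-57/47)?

1

Pull out -1: (-57/47) = (-1/47)·(57/47). Since 47 ≡ 3 (mod 4), (-1/47) = -1. Now have -(57/47).
Reduce the numerator: 57 ≡ 10 (mod 47), so (57/47) = (10/47).
Factor out 2: 10 = 2·5. Since 47 ≡ 7 (mod 8), (2/47) = +1. Now have -(5/47).
5 ≡ 1 (mod 4), so quadratic reciprocity gives (5/47) = (47/5). Reduce: 47 ≡ 2 (mod 5). Now have -(2/5).
Factor out 2: 2 = 2. Since 5 ≡ 5 (mod 8), (2/5) = -1. Now have (1/5).
(1/5) = 1. Collecting the sign factors: 1.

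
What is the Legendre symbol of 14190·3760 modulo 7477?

1

By multiplicativity, (14190·3760/7477) = (14190/7477)·(3760/7477).
First factor (14190/7477):
Reduce the numerator: 14190 ≡ 6713 (mod 7477), so (14190/7477) = (6713/7477).
6713 ≡ 1 (mod 4), so quadratic reciprocity gives (6713/7477) = (7477/6713). Reduce: 7477 ≡ 764 (mod 6713). Now have (764/6713).
Factor out 2: 764 = 2^2·191. Since 6713 ≡ 1 (mod 8), (2/6713) = +1, and (2/6713)^2 = +1. Now have (191/6713).
6713 ≡ 1 (mod 4), so quadratic reciprocity gives (191/6713) = (6713/191). Reduce: 6713 ≡ 28 (mod 191). Now have (28/191).
Factor out 2: 28 = 2^2·7. Since 191 ≡ 7 (mod 8), (2/191) = +1, and (2/191)^2 = +1. Now have (7/191).
Both 7 ≡ 3 and 191 ≡ 3 (mod 4), so reciprocity gives (7/191) = -(191/7). Reduce: 191 ≡ 2 (mod 7). Now have -(2/7).
Factor out 2: 2 = 2. Since 7 ≡ 7 (mod 8), (2/7) = +1. Now have -(1/7).
(1/7) = 1. Collecting the sign factors: -1.
Second factor (3760/7477):
Factor out 2: 3760 = 2^4·235. Since 7477 ≡ 5 (mod 8), (2/7477) = -1, and (2/7477)^4 = +1. Now have (235/7477).
7477 ≡ 1 (mod 4), so quadratic reciprocity gives (235/7477) = (7477/235). Reduce: 7477 ≡ 192 (mod 235). Now have (192/235).
Factor out 2: 192 = 2^6·3. Since 235 ≡ 3 (mod 8), (2/235) = -1, and (2/235)^6 = +1. Now have (3/235).
Both 3 ≡ 3 and 235 ≡ 3 (mod 4), so reciprocity gives (3/235) = -(235/3). Reduce: 235 ≡ 1 (mod 3). Now have -(1/3).
(1/3) = 1. Collecting the sign factors: -1.
Product: (-1)·(-1) = 1.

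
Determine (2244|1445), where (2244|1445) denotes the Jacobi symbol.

0

Reduce the numerator: 2244 ≡ 799 (mod 1445), so (2244|1445) = (799|1445).
1445 ≡ 1 (mod 4), so quadratic reciprocity gives (799|1445) = (1445|799). Reduce: 1445 ≡ 646 (mod 799). Now have (646|799).
Factor out 2: 646 = 2·323. Since 799 ≡ 7 (mod 8), (2|799) = +1. Now have (323|799).
Both 323 ≡ 3 and 799 ≡ 3 (mod 4), so reciprocity gives (323|799) = -(799|323). Reduce: 799 ≡ 153 (mod 323). Now have -(153|323).
153 ≡ 1 (mod 4), so quadratic reciprocity gives (153|323) = (323|153). Reduce: 323 ≡ 17 (mod 153). Now have -(17|153).
17 ≡ 1 (mod 4), so quadratic reciprocity gives (17|153) = (153|17). Reduce: 153 ≡ 0 (mod 17). Now have -(0|17).
The numerator is now 0 with denominator 17 > 1: the symbol is 0.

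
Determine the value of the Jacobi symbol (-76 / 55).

Reduce the numerator: -76 ≡ 34 (mod 55), so (-76 / 55) = (34 / 55).
Factor out 2: 34 = 2·17. Since 55 ≡ 7 (mod 8), (2 / 55) = +1. Now have (17 / 55).
17 ≡ 1 (mod 4), so quadratic reciprocity gives (17 / 55) = (55 / 17). Reduce: 55 ≡ 4 (mod 17). Now have (4 / 17).
Factor out 2: 4 = 2^2. Since 17 ≡ 1 (mod 8), (2 / 17) = +1, and (2 / 17)^2 = +1. Now have (1 / 17).
(1 / 17) = 1. Collecting the sign factors: 1.

1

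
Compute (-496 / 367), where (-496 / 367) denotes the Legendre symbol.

(-496 / 367)
  = -(496 / 367)    [367 ≡ 3 mod 4 ⇒ (-1 / 367) = -1]
  = -(129 / 367)    [496 ≡ 129 mod 367]
  = -(367 / 129)    [QR: 129 ≡ 1 mod 4, sign kept]
  = -(109 / 129)    [367 ≡ 109 mod 129]
  = -(129 / 109)    [QR: 109 ≡ 1 mod 4, sign kept]
  = -(20 / 109)    [129 ≡ 20 mod 109]
  = -(5 / 109)    [109 ≡ 5 mod 8 ⇒ (2 / 109)^2 = +1]
  = -(109 / 5)    [QR: 5 ≡ 1 mod 4, sign kept]
  = -(4 / 5)    [109 ≡ 4 mod 5]
  = -(1 / 5)    [5 ≡ 5 mod 8 ⇒ (2 / 5)^2 = +1]
  = -1    [(1 / 5) = 1]

-1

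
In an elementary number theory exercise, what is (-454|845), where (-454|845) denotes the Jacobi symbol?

Reduce the numerator: -454 ≡ 391 (mod 845), so (-454|845) = (391|845).
845 ≡ 1 (mod 4), so quadratic reciprocity gives (391|845) = (845|391). Reduce: 845 ≡ 63 (mod 391). Now have (63|391).
Both 63 ≡ 3 and 391 ≡ 3 (mod 4), so reciprocity gives (63|391) = -(391|63). Reduce: 391 ≡ 13 (mod 63). Now have -(13|63).
13 ≡ 1 (mod 4), so quadratic reciprocity gives (13|63) = (63|13). Reduce: 63 ≡ 11 (mod 13). Now have -(11|13).
13 ≡ 1 (mod 4), so quadratic reciprocity gives (11|13) = (13|11). Reduce: 13 ≡ 2 (mod 11). Now have -(2|11).
Factor out 2: 2 = 2. Since 11 ≡ 3 (mod 8), (2|11) = -1. Now have (1|11).
(1|11) = 1. Collecting the sign factors: 1.

1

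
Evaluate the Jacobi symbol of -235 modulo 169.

(-235|169)
  = (235|169)    [169 ≡ 1 mod 4 ⇒ (-1|169) = +1]
  = (66|169)    [235 ≡ 66 mod 169]
  = (33|169)    [169 ≡ 1 mod 8 ⇒ (2|169) = +1]
  = (169|33)    [QR: 33 ≡ 1 mod 4, sign kept]
  = (4|33)    [169 ≡ 4 mod 33]
  = (1|33)    [33 ≡ 1 mod 8 ⇒ (2|33)^2 = +1]
  = 1    [(1|33) = 1]

1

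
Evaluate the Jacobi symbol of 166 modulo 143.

(166/143)
  = (23/143)    [166 ≡ 23 mod 143]
  = -(143/23)    [QR: both ≡ 3 mod 4, sign flips]
  = -(5/23)    [143 ≡ 5 mod 23]
  = -(23/5)    [QR: 5 ≡ 1 mod 4, sign kept]
  = -(3/5)    [23 ≡ 3 mod 5]
  = -(5/3)    [QR: 5 ≡ 1 mod 4, sign kept]
  = -(2/3)    [5 ≡ 2 mod 3]
  = (1/3)    [3 ≡ 3 mod 8 ⇒ (2/3) = -1]
  = 1    [(1/3) = 1]

1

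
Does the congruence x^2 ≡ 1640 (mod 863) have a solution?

no

(1640/863)
  = (777/863)    [1640 ≡ 777 mod 863]
  = (863/777)    [QR: 777 ≡ 1 mod 4, sign kept]
  = (86/777)    [863 ≡ 86 mod 777]
  = (43/777)    [777 ≡ 1 mod 8 ⇒ (2/777) = +1]
  = (777/43)    [QR: 777 ≡ 1 mod 4, sign kept]
  = (3/43)    [777 ≡ 3 mod 43]
  = -(43/3)    [QR: both ≡ 3 mod 4, sign flips]
  = -(1/3)    [43 ≡ 1 mod 3]
  = -1    [(1/3) = 1]
(1640/863) = -1, and 863 is prime, so 1640 is not a quadratic residue mod 863.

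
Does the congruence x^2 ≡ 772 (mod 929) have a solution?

(772|929)
  = (193|929)    [929 ≡ 1 mod 8 ⇒ (2|929)^2 = +1]
  = (929|193)    [QR: 193 ≡ 1 mod 4, sign kept]
  = (157|193)    [929 ≡ 157 mod 193]
  = (193|157)    [QR: 157 ≡ 1 mod 4, sign kept]
  = (36|157)    [193 ≡ 36 mod 157]
  = (9|157)    [157 ≡ 5 mod 8 ⇒ (2|157)^2 = +1]
  = (157|9)    [QR: 9 ≡ 1 mod 4, sign kept]
  = (4|9)    [157 ≡ 4 mod 9]
  = (1|9)    [9 ≡ 1 mod 8 ⇒ (2|9)^2 = +1]
  = 1    [(1|9) = 1]
(772|929) = 1, and 929 is prime, so 772 is a quadratic residue mod 929.

yes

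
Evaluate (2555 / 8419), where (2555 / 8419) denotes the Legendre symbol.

1

Both 2555 ≡ 3 and 8419 ≡ 3 (mod 4), so reciprocity gives (2555 / 8419) = -(8419 / 2555). Reduce: 8419 ≡ 754 (mod 2555). Now have -(754 / 2555).
Factor out 2: 754 = 2·377. Since 2555 ≡ 3 (mod 8), (2 / 2555) = -1. Now have (377 / 2555).
377 ≡ 1 (mod 4), so quadratic reciprocity gives (377 / 2555) = (2555 / 377). Reduce: 2555 ≡ 293 (mod 377). Now have (293 / 377).
293 ≡ 1 (mod 4), so quadratic reciprocity gives (293 / 377) = (377 / 293). Reduce: 377 ≡ 84 (mod 293). Now have (84 / 293).
Factor out 2: 84 = 2^2·21. Since 293 ≡ 5 (mod 8), (2 / 293) = -1, and (2 / 293)^2 = +1. Now have (21 / 293).
21 ≡ 1 (mod 4), so quadratic reciprocity gives (21 / 293) = (293 / 21). Reduce: 293 ≡ 20 (mod 21). Now have (20 / 21).
Factor out 2: 20 = 2^2·5. Since 21 ≡ 5 (mod 8), (2 / 21) = -1, and (2 / 21)^2 = +1. Now have (5 / 21).
5 ≡ 1 (mod 4), so quadratic reciprocity gives (5 / 21) = (21 / 5). Reduce: 21 ≡ 1 (mod 5). Now have (1 / 5).
(1 / 5) = 1. Collecting the sign factors: 1.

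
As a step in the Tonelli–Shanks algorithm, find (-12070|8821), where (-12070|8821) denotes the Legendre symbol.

Pull out -1: (-12070|8821) = (-1|8821)·(12070|8821). Since 8821 ≡ 1 (mod 4), (-1|8821) = +1. Now have (12070|8821).
Reduce the numerator: 12070 ≡ 3249 (mod 8821), so (12070|8821) = (3249|8821).
3249 ≡ 1 (mod 4), so quadratic reciprocity gives (3249|8821) = (8821|3249). Reduce: 8821 ≡ 2323 (mod 3249). Now have (2323|3249).
3249 ≡ 1 (mod 4), so quadratic reciprocity gives (2323|3249) = (3249|2323). Reduce: 3249 ≡ 926 (mod 2323). Now have (926|2323).
Factor out 2: 926 = 2·463. Since 2323 ≡ 3 (mod 8), (2|2323) = -1. Now have -(463|2323).
Both 463 ≡ 3 and 2323 ≡ 3 (mod 4), so reciprocity gives (463|2323) = -(2323|463). Reduce: 2323 ≡ 8 (mod 463). Now have (8|463).
Factor out 2: 8 = 2^3. Since 463 ≡ 7 (mod 8), (2|463) = +1, and (2|463)^3 = +1. Now have (1|463).
(1|463) = 1. Collecting the sign factors: 1.

1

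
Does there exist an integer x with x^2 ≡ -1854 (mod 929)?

Reduce the numerator: -1854 ≡ 4 (mod 929), so (-1854/929) = (4/929).
Factor out 2: 4 = 2^2. Since 929 ≡ 1 (mod 8), (2/929) = +1, and (2/929)^2 = +1. Now have (1/929).
(1/929) = 1. Collecting the sign factors: 1.
The Legendre symbol is 1, so x^2 ≡ -1854 (mod 929) has solution.

yes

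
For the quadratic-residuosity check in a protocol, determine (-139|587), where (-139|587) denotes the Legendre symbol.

(-139|587)
  = -(139|587)    [587 ≡ 3 mod 4 ⇒ (-1|587) = -1]
  = (587|139)    [QR: both ≡ 3 mod 4, sign flips]
  = (31|139)    [587 ≡ 31 mod 139]
  = -(139|31)    [QR: both ≡ 3 mod 4, sign flips]
  = -(15|31)    [139 ≡ 15 mod 31]
  = (31|15)    [QR: both ≡ 3 mod 4, sign flips]
  = (1|15)    [31 ≡ 1 mod 15]
  = 1    [(1|15) = 1]

1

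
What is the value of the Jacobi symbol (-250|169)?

1

Pull out -1: (-250|169) = (-1|169)·(250|169). Since 169 ≡ 1 (mod 4), (-1|169) = +1. Now have (250|169).
Reduce the numerator: 250 ≡ 81 (mod 169), so (250|169) = (81|169).
81 ≡ 1 (mod 4), so quadratic reciprocity gives (81|169) = (169|81). Reduce: 169 ≡ 7 (mod 81). Now have (7|81).
81 ≡ 1 (mod 4), so quadratic reciprocity gives (7|81) = (81|7). Reduce: 81 ≡ 4 (mod 7). Now have (4|7).
Factor out 2: 4 = 2^2. Since 7 ≡ 7 (mod 8), (2|7) = +1, and (2|7)^2 = +1. Now have (1|7).
(1|7) = 1. Collecting the sign factors: 1.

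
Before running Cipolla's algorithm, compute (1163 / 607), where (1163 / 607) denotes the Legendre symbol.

-1

(1163 / 607)
  = (556 / 607)    [1163 ≡ 556 mod 607]
  = (139 / 607)    [607 ≡ 7 mod 8 ⇒ (2 / 607)^2 = +1]
  = -(607 / 139)    [QR: both ≡ 3 mod 4, sign flips]
  = -(51 / 139)    [607 ≡ 51 mod 139]
  = (139 / 51)    [QR: both ≡ 3 mod 4, sign flips]
  = (37 / 51)    [139 ≡ 37 mod 51]
  = (51 / 37)    [QR: 37 ≡ 1 mod 4, sign kept]
  = (14 / 37)    [51 ≡ 14 mod 37]
  = -(7 / 37)    [37 ≡ 5 mod 8 ⇒ (2 / 37) = -1]
  = -(37 / 7)    [QR: 37 ≡ 1 mod 4, sign kept]
  = -(2 / 7)    [37 ≡ 2 mod 7]
  = -(1 / 7)    [7 ≡ 7 mod 8 ⇒ (2 / 7) = +1]
  = -1    [(1 / 7) = 1]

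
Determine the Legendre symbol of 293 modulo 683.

293 ≡ 1 (mod 4), so quadratic reciprocity gives (293/683) = (683/293). Reduce: 683 ≡ 97 (mod 293). Now have (97/293).
97 ≡ 1 (mod 4), so quadratic reciprocity gives (97/293) = (293/97). Reduce: 293 ≡ 2 (mod 97). Now have (2/97).
Factor out 2: 2 = 2. Since 97 ≡ 1 (mod 8), (2/97) = +1. Now have (1/97).
(1/97) = 1. Collecting the sign factors: 1.

1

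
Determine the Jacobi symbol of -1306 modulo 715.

-1

Reduce the numerator: -1306 ≡ 124 (mod 715), so (-1306/715) = (124/715).
Factor out 2: 124 = 2^2·31. Since 715 ≡ 3 (mod 8), (2/715) = -1, and (2/715)^2 = +1. Now have (31/715).
Both 31 ≡ 3 and 715 ≡ 3 (mod 4), so reciprocity gives (31/715) = -(715/31). Reduce: 715 ≡ 2 (mod 31). Now have -(2/31).
Factor out 2: 2 = 2. Since 31 ≡ 7 (mod 8), (2/31) = +1. Now have -(1/31).
(1/31) = 1. Collecting the sign factors: -1.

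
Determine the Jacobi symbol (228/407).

Factor out 2: 228 = 2^2·57. Since 407 ≡ 7 (mod 8), (2/407) = +1, and (2/407)^2 = +1. Now have (57/407).
57 ≡ 1 (mod 4), so quadratic reciprocity gives (57/407) = (407/57). Reduce: 407 ≡ 8 (mod 57). Now have (8/57).
Factor out 2: 8 = 2^3. Since 57 ≡ 1 (mod 8), (2/57) = +1, and (2/57)^3 = +1. Now have (1/57).
(1/57) = 1. Collecting the sign factors: 1.

1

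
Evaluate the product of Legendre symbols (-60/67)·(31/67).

1

By multiplicativity, (-60·31/67) = (-60/67)·(31/67).
First factor (-60/67):
Pull out -1: (-60/67) = (-1/67)·(60/67). Since 67 ≡ 3 (mod 4), (-1/67) = -1. Now have -(60/67).
Factor out 2: 60 = 2^2·15. Since 67 ≡ 3 (mod 8), (2/67) = -1, and (2/67)^2 = +1. Now have -(15/67).
Both 15 ≡ 3 and 67 ≡ 3 (mod 4), so reciprocity gives (15/67) = -(67/15). Reduce: 67 ≡ 7 (mod 15). Now have (7/15).
Both 7 ≡ 3 and 15 ≡ 3 (mod 4), so reciprocity gives (7/15) = -(15/7). Reduce: 15 ≡ 1 (mod 7). Now have -(1/7).
(1/7) = 1. Collecting the sign factors: -1.
Second factor (31/67):
Both 31 ≡ 3 and 67 ≡ 3 (mod 4), so reciprocity gives (31/67) = -(67/31). Reduce: 67 ≡ 5 (mod 31). Now have -(5/31).
5 ≡ 1 (mod 4), so quadratic reciprocity gives (5/31) = (31/5). Reduce: 31 ≡ 1 (mod 5). Now have -(1/5).
(1/5) = 1. Collecting the sign factors: -1.
Product: (-1)·(-1) = 1.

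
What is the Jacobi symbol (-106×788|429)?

By multiplicativity, (-106·788|429) = (-106|429)·(788|429).
First factor (-106|429):
(-106|429)
  = (106|429)    [429 ≡ 1 mod 4 ⇒ (-1|429) = +1]
  = -(53|429)    [429 ≡ 5 mod 8 ⇒ (2|429) = -1]
  = -(429|53)    [QR: 53 ≡ 1 mod 4, sign kept]
  = -(5|53)    [429 ≡ 5 mod 53]
  = -(53|5)    [QR: 5 ≡ 1 mod 4, sign kept]
  = -(3|5)    [53 ≡ 3 mod 5]
  = -(5|3)    [QR: 5 ≡ 1 mod 4, sign kept]
  = -(2|3)    [5 ≡ 2 mod 3]
  = (1|3)    [3 ≡ 3 mod 8 ⇒ (2|3) = -1]
  = 1    [(1|3) = 1]
Second factor (788|429):
(788|429)
  = (359|429)    [788 ≡ 359 mod 429]
  = (429|359)    [QR: 429 ≡ 1 mod 4, sign kept]
  = (70|359)    [429 ≡ 70 mod 359]
  = (35|359)    [359 ≡ 7 mod 8 ⇒ (2|359) = +1]
  = -(359|35)    [QR: both ≡ 3 mod 4, sign flips]
  = -(9|35)    [359 ≡ 9 mod 35]
  = -(35|9)    [QR: 9 ≡ 1 mod 4, sign kept]
  = -(8|9)    [35 ≡ 8 mod 9]
  = -(1|9)    [9 ≡ 1 mod 8 ⇒ (2|9)^3 = +1]
  = -1    [(1|9) = 1]
Product: (1)·(-1) = -1.

-1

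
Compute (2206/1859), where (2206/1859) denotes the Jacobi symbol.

Reduce the numerator: 2206 ≡ 347 (mod 1859), so (2206/1859) = (347/1859).
Both 347 ≡ 3 and 1859 ≡ 3 (mod 4), so reciprocity gives (347/1859) = -(1859/347). Reduce: 1859 ≡ 124 (mod 347). Now have -(124/347).
Factor out 2: 124 = 2^2·31. Since 347 ≡ 3 (mod 8), (2/347) = -1, and (2/347)^2 = +1. Now have -(31/347).
Both 31 ≡ 3 and 347 ≡ 3 (mod 4), so reciprocity gives (31/347) = -(347/31). Reduce: 347 ≡ 6 (mod 31). Now have (6/31).
Factor out 2: 6 = 2·3. Since 31 ≡ 7 (mod 8), (2/31) = +1. Now have (3/31).
Both 3 ≡ 3 and 31 ≡ 3 (mod 4), so reciprocity gives (3/31) = -(31/3). Reduce: 31 ≡ 1 (mod 3). Now have -(1/3).
(1/3) = 1. Collecting the sign factors: -1.

-1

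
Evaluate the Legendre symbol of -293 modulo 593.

(-293|593)
  = (300|593)    [-293 ≡ 300 mod 593]
  = (75|593)    [593 ≡ 1 mod 8 ⇒ (2|593)^2 = +1]
  = (593|75)    [QR: 593 ≡ 1 mod 4, sign kept]
  = (68|75)    [593 ≡ 68 mod 75]
  = (17|75)    [75 ≡ 3 mod 8 ⇒ (2|75)^2 = +1]
  = (75|17)    [QR: 17 ≡ 1 mod 4, sign kept]
  = (7|17)    [75 ≡ 7 mod 17]
  = (17|7)    [QR: 17 ≡ 1 mod 4, sign kept]
  = (3|7)    [17 ≡ 3 mod 7]
  = -(7|3)    [QR: both ≡ 3 mod 4, sign flips]
  = -(1|3)    [7 ≡ 1 mod 3]
  = -1    [(1|3) = 1]

-1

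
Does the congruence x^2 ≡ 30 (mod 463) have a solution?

yes

Factor out 2: 30 = 2·15. Since 463 ≡ 7 (mod 8), (2|463) = +1. Now have (15|463).
Both 15 ≡ 3 and 463 ≡ 3 (mod 4), so reciprocity gives (15|463) = -(463|15). Reduce: 463 ≡ 13 (mod 15). Now have -(13|15).
13 ≡ 1 (mod 4), so quadratic reciprocity gives (13|15) = (15|13). Reduce: 15 ≡ 2 (mod 13). Now have -(2|13).
Factor out 2: 2 = 2. Since 13 ≡ 5 (mod 8), (2|13) = -1. Now have (1|13).
(1|13) = 1. Collecting the sign factors: 1.
(30|463) = 1, and 463 is prime, so 30 is a quadratic residue mod 463.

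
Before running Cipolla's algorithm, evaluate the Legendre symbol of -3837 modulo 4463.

1

(-3837/4463)
  = -(3837/4463)    [4463 ≡ 3 mod 4 ⇒ (-1/4463) = -1]
  = -(4463/3837)    [QR: 3837 ≡ 1 mod 4, sign kept]
  = -(626/3837)    [4463 ≡ 626 mod 3837]
  = (313/3837)    [3837 ≡ 5 mod 8 ⇒ (2/3837) = -1]
  = (3837/313)    [QR: 313 ≡ 1 mod 4, sign kept]
  = (81/313)    [3837 ≡ 81 mod 313]
  = (313/81)    [QR: 81 ≡ 1 mod 4, sign kept]
  = (70/81)    [313 ≡ 70 mod 81]
  = (35/81)    [81 ≡ 1 mod 8 ⇒ (2/81) = +1]
  = (81/35)    [QR: 81 ≡ 1 mod 4, sign kept]
  = (11/35)    [81 ≡ 11 mod 35]
  = -(35/11)    [QR: both ≡ 3 mod 4, sign flips]
  = -(2/11)    [35 ≡ 2 mod 11]
  = (1/11)    [11 ≡ 3 mod 8 ⇒ (2/11) = -1]
  = 1    [(1/11) = 1]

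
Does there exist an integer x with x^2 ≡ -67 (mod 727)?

no

Reduce the numerator: -67 ≡ 660 (mod 727), so (-67|727) = (660|727).
Factor out 2: 660 = 2^2·165. Since 727 ≡ 7 (mod 8), (2|727) = +1, and (2|727)^2 = +1. Now have (165|727).
165 ≡ 1 (mod 4), so quadratic reciprocity gives (165|727) = (727|165). Reduce: 727 ≡ 67 (mod 165). Now have (67|165).
165 ≡ 1 (mod 4), so quadratic reciprocity gives (67|165) = (165|67). Reduce: 165 ≡ 31 (mod 67). Now have (31|67).
Both 31 ≡ 3 and 67 ≡ 3 (mod 4), so reciprocity gives (31|67) = -(67|31). Reduce: 67 ≡ 5 (mod 31). Now have -(5|31).
5 ≡ 1 (mod 4), so quadratic reciprocity gives (5|31) = (31|5). Reduce: 31 ≡ 1 (mod 5). Now have -(1|5).
(1|5) = 1. Collecting the sign factors: -1.
The Legendre symbol is -1, so x^2 ≡ -67 (mod 727) has no solution.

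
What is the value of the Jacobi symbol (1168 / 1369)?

1

Factor out 2: 1168 = 2^4·73. Since 1369 ≡ 1 (mod 8), (2 / 1369) = +1, and (2 / 1369)^4 = +1. Now have (73 / 1369).
73 ≡ 1 (mod 4), so quadratic reciprocity gives (73 / 1369) = (1369 / 73). Reduce: 1369 ≡ 55 (mod 73). Now have (55 / 73).
73 ≡ 1 (mod 4), so quadratic reciprocity gives (55 / 73) = (73 / 55). Reduce: 73 ≡ 18 (mod 55). Now have (18 / 55).
Factor out 2: 18 = 2·9. Since 55 ≡ 7 (mod 8), (2 / 55) = +1. Now have (9 / 55).
9 ≡ 1 (mod 4), so quadratic reciprocity gives (9 / 55) = (55 / 9). Reduce: 55 ≡ 1 (mod 9). Now have (1 / 9).
(1 / 9) = 1. Collecting the sign factors: 1.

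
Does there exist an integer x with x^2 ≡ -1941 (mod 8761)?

(-1941|8761)
  = (6820|8761)    [-1941 ≡ 6820 mod 8761]
  = (1705|8761)    [8761 ≡ 1 mod 8 ⇒ (2|8761)^2 = +1]
  = (8761|1705)    [QR: 1705 ≡ 1 mod 4, sign kept]
  = (236|1705)    [8761 ≡ 236 mod 1705]
  = (59|1705)    [1705 ≡ 1 mod 8 ⇒ (2|1705)^2 = +1]
  = (1705|59)    [QR: 1705 ≡ 1 mod 4, sign kept]
  = (53|59)    [1705 ≡ 53 mod 59]
  = (59|53)    [QR: 53 ≡ 1 mod 4, sign kept]
  = (6|53)    [59 ≡ 6 mod 53]
  = -(3|53)    [53 ≡ 5 mod 8 ⇒ (2|53) = -1]
  = -(53|3)    [QR: 53 ≡ 1 mod 4, sign kept]
  = -(2|3)    [53 ≡ 2 mod 3]
  = (1|3)    [3 ≡ 3 mod 8 ⇒ (2|3) = -1]
  = 1    [(1|3) = 1]
(-1941|8761) = 1, and 8761 is prime, so -1941 is a quadratic residue mod 8761.

yes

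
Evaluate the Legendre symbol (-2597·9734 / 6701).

By multiplicativity, (-2597·9734 / 6701) = (-2597 / 6701)·(9734 / 6701).
First factor (-2597 / 6701):
Reduce the numerator: -2597 ≡ 4104 (mod 6701), so (-2597 / 6701) = (4104 / 6701).
Factor out 2: 4104 = 2^3·513. Since 6701 ≡ 5 (mod 8), (2 / 6701) = -1, and (2 / 6701)^3 = -1. Now have -(513 / 6701).
513 ≡ 1 (mod 4), so quadratic reciprocity gives (513 / 6701) = (6701 / 513). Reduce: 6701 ≡ 32 (mod 513). Now have -(32 / 513).
Factor out 2: 32 = 2^5. Since 513 ≡ 1 (mod 8), (2 / 513) = +1, and (2 / 513)^5 = +1. Now have -(1 / 513).
(1 / 513) = 1. Collecting the sign factors: -1.
Second factor (9734 / 6701):
Reduce the numerator: 9734 ≡ 3033 (mod 6701), so (9734 / 6701) = (3033 / 6701).
3033 ≡ 1 (mod 4), so quadratic reciprocity gives (3033 / 6701) = (6701 / 3033). Reduce: 6701 ≡ 635 (mod 3033). Now have (635 / 3033).
3033 ≡ 1 (mod 4), so quadratic reciprocity gives (635 / 3033) = (3033 / 635). Reduce: 3033 ≡ 493 (mod 635). Now have (493 / 635).
493 ≡ 1 (mod 4), so quadratic reciprocity gives (493 / 635) = (635 / 493). Reduce: 635 ≡ 142 (mod 493). Now have (142 / 493).
Factor out 2: 142 = 2·71. Since 493 ≡ 5 (mod 8), (2 / 493) = -1. Now have -(71 / 493).
493 ≡ 1 (mod 4), so quadratic reciprocity gives (71 / 493) = (493 / 71). Reduce: 493 ≡ 67 (mod 71). Now have -(67 / 71).
Both 67 ≡ 3 and 71 ≡ 3 (mod 4), so reciprocity gives (67 / 71) = -(71 / 67). Reduce: 71 ≡ 4 (mod 67). Now have (4 / 67).
Factor out 2: 4 = 2^2. Since 67 ≡ 3 (mod 8), (2 / 67) = -1, and (2 / 67)^2 = +1. Now have (1 / 67).
(1 / 67) = 1. Collecting the sign factors: 1.
Product: (-1)·(1) = -1.

-1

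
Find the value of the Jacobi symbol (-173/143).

(-173/143)
  = (113/143)    [-173 ≡ 113 mod 143]
  = (143/113)    [QR: 113 ≡ 1 mod 4, sign kept]
  = (30/113)    [143 ≡ 30 mod 113]
  = (15/113)    [113 ≡ 1 mod 8 ⇒ (2/113) = +1]
  = (113/15)    [QR: 113 ≡ 1 mod 4, sign kept]
  = (8/15)    [113 ≡ 8 mod 15]
  = (1/15)    [15 ≡ 7 mod 8 ⇒ (2/15)^3 = +1]
  = 1    [(1/15) = 1]

1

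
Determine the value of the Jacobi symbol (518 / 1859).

1

Factor out 2: 518 = 2·259. Since 1859 ≡ 3 (mod 8), (2 / 1859) = -1. Now have -(259 / 1859).
Both 259 ≡ 3 and 1859 ≡ 3 (mod 4), so reciprocity gives (259 / 1859) = -(1859 / 259). Reduce: 1859 ≡ 46 (mod 259). Now have (46 / 259).
Factor out 2: 46 = 2·23. Since 259 ≡ 3 (mod 8), (2 / 259) = -1. Now have -(23 / 259).
Both 23 ≡ 3 and 259 ≡ 3 (mod 4), so reciprocity gives (23 / 259) = -(259 / 23). Reduce: 259 ≡ 6 (mod 23). Now have (6 / 23).
Factor out 2: 6 = 2·3. Since 23 ≡ 7 (mod 8), (2 / 23) = +1. Now have (3 / 23).
Both 3 ≡ 3 and 23 ≡ 3 (mod 4), so reciprocity gives (3 / 23) = -(23 / 3). Reduce: 23 ≡ 2 (mod 3). Now have -(2 / 3).
Factor out 2: 2 = 2. Since 3 ≡ 3 (mod 8), (2 / 3) = -1. Now have (1 / 3).
(1 / 3) = 1. Collecting the sign factors: 1.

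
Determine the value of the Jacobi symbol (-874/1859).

(-874/1859)
  = (985/1859)    [-874 ≡ 985 mod 1859]
  = (1859/985)    [QR: 985 ≡ 1 mod 4, sign kept]
  = (874/985)    [1859 ≡ 874 mod 985]
  = (437/985)    [985 ≡ 1 mod 8 ⇒ (2/985) = +1]
  = (985/437)    [QR: 437 ≡ 1 mod 4, sign kept]
  = (111/437)    [985 ≡ 111 mod 437]
  = (437/111)    [QR: 437 ≡ 1 mod 4, sign kept]
  = (104/111)    [437 ≡ 104 mod 111]
  = (13/111)    [111 ≡ 7 mod 8 ⇒ (2/111)^3 = +1]
  = (111/13)    [QR: 13 ≡ 1 mod 4, sign kept]
  = (7/13)    [111 ≡ 7 mod 13]
  = (13/7)    [QR: 13 ≡ 1 mod 4, sign kept]
  = (6/7)    [13 ≡ 6 mod 7]
  = (3/7)    [7 ≡ 7 mod 8 ⇒ (2/7) = +1]
  = -(7/3)    [QR: both ≡ 3 mod 4, sign flips]
  = -(1/3)    [7 ≡ 1 mod 3]
  = -1    [(1/3) = 1]

-1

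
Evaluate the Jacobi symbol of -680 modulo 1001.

(-680/1001)
  = (321/1001)    [-680 ≡ 321 mod 1001]
  = (1001/321)    [QR: 321 ≡ 1 mod 4, sign kept]
  = (38/321)    [1001 ≡ 38 mod 321]
  = (19/321)    [321 ≡ 1 mod 8 ⇒ (2/321) = +1]
  = (321/19)    [QR: 321 ≡ 1 mod 4, sign kept]
  = (17/19)    [321 ≡ 17 mod 19]
  = (19/17)    [QR: 17 ≡ 1 mod 4, sign kept]
  = (2/17)    [19 ≡ 2 mod 17]
  = (1/17)    [17 ≡ 1 mod 8 ⇒ (2/17) = +1]
  = 1    [(1/17) = 1]

1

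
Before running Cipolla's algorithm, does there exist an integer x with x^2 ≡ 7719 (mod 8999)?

Both 7719 ≡ 3 and 8999 ≡ 3 (mod 4), so reciprocity gives (7719/8999) = -(8999/7719). Reduce: 8999 ≡ 1280 (mod 7719). Now have -(1280/7719).
Factor out 2: 1280 = 2^8·5. Since 7719 ≡ 7 (mod 8), (2/7719) = +1, and (2/7719)^8 = +1. Now have -(5/7719).
5 ≡ 1 (mod 4), so quadratic reciprocity gives (5/7719) = (7719/5). Reduce: 7719 ≡ 4 (mod 5). Now have -(4/5).
Factor out 2: 4 = 2^2. Since 5 ≡ 5 (mod 8), (2/5) = -1, and (2/5)^2 = +1. Now have -(1/5).
(1/5) = 1. Collecting the sign factors: -1.
The Legendre symbol is -1, so x^2 ≡ 7719 (mod 8999) has no solution.

no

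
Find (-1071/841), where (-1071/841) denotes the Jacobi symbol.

1

Reduce the numerator: -1071 ≡ 611 (mod 841), so (-1071/841) = (611/841).
841 ≡ 1 (mod 4), so quadratic reciprocity gives (611/841) = (841/611). Reduce: 841 ≡ 230 (mod 611). Now have (230/611).
Factor out 2: 230 = 2·115. Since 611 ≡ 3 (mod 8), (2/611) = -1. Now have -(115/611).
Both 115 ≡ 3 and 611 ≡ 3 (mod 4), so reciprocity gives (115/611) = -(611/115). Reduce: 611 ≡ 36 (mod 115). Now have (36/115).
Factor out 2: 36 = 2^2·9. Since 115 ≡ 3 (mod 8), (2/115) = -1, and (2/115)^2 = +1. Now have (9/115).
9 ≡ 1 (mod 4), so quadratic reciprocity gives (9/115) = (115/9). Reduce: 115 ≡ 7 (mod 9). Now have (7/9).
9 ≡ 1 (mod 4), so quadratic reciprocity gives (7/9) = (9/7). Reduce: 9 ≡ 2 (mod 7). Now have (2/7).
Factor out 2: 2 = 2. Since 7 ≡ 7 (mod 8), (2/7) = +1. Now have (1/7).
(1/7) = 1. Collecting the sign factors: 1.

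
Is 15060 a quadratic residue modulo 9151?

yes

(15060|9151)
  = (5909|9151)    [15060 ≡ 5909 mod 9151]
  = (9151|5909)    [QR: 5909 ≡ 1 mod 4, sign kept]
  = (3242|5909)    [9151 ≡ 3242 mod 5909]
  = -(1621|5909)    [5909 ≡ 5 mod 8 ⇒ (2|5909) = -1]
  = -(5909|1621)    [QR: 1621 ≡ 1 mod 4, sign kept]
  = -(1046|1621)    [5909 ≡ 1046 mod 1621]
  = (523|1621)    [1621 ≡ 5 mod 8 ⇒ (2|1621) = -1]
  = (1621|523)    [QR: 1621 ≡ 1 mod 4, sign kept]
  = (52|523)    [1621 ≡ 52 mod 523]
  = (13|523)    [523 ≡ 3 mod 8 ⇒ (2|523)^2 = +1]
  = (523|13)    [QR: 13 ≡ 1 mod 4, sign kept]
  = (3|13)    [523 ≡ 3 mod 13]
  = (13|3)    [QR: 13 ≡ 1 mod 4, sign kept]
  = (1|3)    [13 ≡ 1 mod 3]
  = 1    [(1|3) = 1]
The Legendre symbol is 1, so x^2 ≡ 15060 (mod 9151) has solution.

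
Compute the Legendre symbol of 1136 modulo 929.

1

Reduce the numerator: 1136 ≡ 207 (mod 929), so (1136 / 929) = (207 / 929).
929 ≡ 1 (mod 4), so quadratic reciprocity gives (207 / 929) = (929 / 207). Reduce: 929 ≡ 101 (mod 207). Now have (101 / 207).
101 ≡ 1 (mod 4), so quadratic reciprocity gives (101 / 207) = (207 / 101). Reduce: 207 ≡ 5 (mod 101). Now have (5 / 101).
5 ≡ 1 (mod 4), so quadratic reciprocity gives (5 / 101) = (101 / 5). Reduce: 101 ≡ 1 (mod 5). Now have (1 / 5).
(1 / 5) = 1. Collecting the sign factors: 1.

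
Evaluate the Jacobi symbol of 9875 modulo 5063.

(9875|5063)
  = (4812|5063)    [9875 ≡ 4812 mod 5063]
  = (1203|5063)    [5063 ≡ 7 mod 8 ⇒ (2|5063)^2 = +1]
  = -(5063|1203)    [QR: both ≡ 3 mod 4, sign flips]
  = -(251|1203)    [5063 ≡ 251 mod 1203]
  = (1203|251)    [QR: both ≡ 3 mod 4, sign flips]
  = (199|251)    [1203 ≡ 199 mod 251]
  = -(251|199)    [QR: both ≡ 3 mod 4, sign flips]
  = -(52|199)    [251 ≡ 52 mod 199]
  = -(13|199)    [199 ≡ 7 mod 8 ⇒ (2|199)^2 = +1]
  = -(199|13)    [QR: 13 ≡ 1 mod 4, sign kept]
  = -(4|13)    [199 ≡ 4 mod 13]
  = -(1|13)    [13 ≡ 5 mod 8 ⇒ (2|13)^2 = +1]
  = -1    [(1|13) = 1]

-1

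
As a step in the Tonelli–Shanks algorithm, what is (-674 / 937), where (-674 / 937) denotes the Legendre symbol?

Reduce the numerator: -674 ≡ 263 (mod 937), so (-674 / 937) = (263 / 937).
937 ≡ 1 (mod 4), so quadratic reciprocity gives (263 / 937) = (937 / 263). Reduce: 937 ≡ 148 (mod 263). Now have (148 / 263).
Factor out 2: 148 = 2^2·37. Since 263 ≡ 7 (mod 8), (2 / 263) = +1, and (2 / 263)^2 = +1. Now have (37 / 263).
37 ≡ 1 (mod 4), so quadratic reciprocity gives (37 / 263) = (263 / 37). Reduce: 263 ≡ 4 (mod 37). Now have (4 / 37).
Factor out 2: 4 = 2^2. Since 37 ≡ 5 (mod 8), (2 / 37) = -1, and (2 / 37)^2 = +1. Now have (1 / 37).
(1 / 37) = 1. Collecting the sign factors: 1.

1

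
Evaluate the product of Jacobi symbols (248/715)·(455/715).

By multiplicativity, (248·455/715) = (248/715)·(455/715).
First factor (248/715):
Factor out 2: 248 = 2^3·31. Since 715 ≡ 3 (mod 8), (2/715) = -1, and (2/715)^3 = -1. Now have -(31/715).
Both 31 ≡ 3 and 715 ≡ 3 (mod 4), so reciprocity gives (31/715) = -(715/31). Reduce: 715 ≡ 2 (mod 31). Now have (2/31).
Factor out 2: 2 = 2. Since 31 ≡ 7 (mod 8), (2/31) = +1. Now have (1/31).
(1/31) = 1. Collecting the sign factors: 1.
Second factor (455/715):
Both 455 ≡ 3 and 715 ≡ 3 (mod 4), so reciprocity gives (455/715) = -(715/455). Reduce: 715 ≡ 260 (mod 455). Now have -(260/455).
Factor out 2: 260 = 2^2·65. Since 455 ≡ 7 (mod 8), (2/455) = +1, and (2/455)^2 = +1. Now have -(65/455).
65 ≡ 1 (mod 4), so quadratic reciprocity gives (65/455) = (455/65). Reduce: 455 ≡ 0 (mod 65). Now have -(0/65).
The numerator is now 0 with denominator 65 > 1: the symbol is 0.
Product: (1)·(0) = 0.

0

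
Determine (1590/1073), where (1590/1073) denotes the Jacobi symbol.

1

Reduce the numerator: 1590 ≡ 517 (mod 1073), so (1590/1073) = (517/1073).
517 ≡ 1 (mod 4), so quadratic reciprocity gives (517/1073) = (1073/517). Reduce: 1073 ≡ 39 (mod 517). Now have (39/517).
517 ≡ 1 (mod 4), so quadratic reciprocity gives (39/517) = (517/39). Reduce: 517 ≡ 10 (mod 39). Now have (10/39).
Factor out 2: 10 = 2·5. Since 39 ≡ 7 (mod 8), (2/39) = +1. Now have (5/39).
5 ≡ 1 (mod 4), so quadratic reciprocity gives (5/39) = (39/5). Reduce: 39 ≡ 4 (mod 5). Now have (4/5).
Factor out 2: 4 = 2^2. Since 5 ≡ 5 (mod 8), (2/5) = -1, and (2/5)^2 = +1. Now have (1/5).
(1/5) = 1. Collecting the sign factors: 1.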